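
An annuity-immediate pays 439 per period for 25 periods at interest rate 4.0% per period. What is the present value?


PV = PMT * (1 - (1+i)^(-n)) / i
= 439 * (1 - (1+0.04)^(-25)) / 0.04
= 439 * (1 - 0.375117) / 0.04
= 439 * 15.62208
= 6858.0931


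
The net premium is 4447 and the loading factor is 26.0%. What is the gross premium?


Gross = net * (1 + loading)
= 4447 * (1 + 0.26)
= 4447 * 1.26
= 5603.22


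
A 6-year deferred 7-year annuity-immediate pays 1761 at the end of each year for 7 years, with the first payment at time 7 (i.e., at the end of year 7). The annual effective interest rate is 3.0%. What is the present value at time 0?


PV at time 6 of the 7-year annuity-immediate:
a_n = 1761 * (1-(1+0.03)^(-7))/0.03 = 10971.5283
Discount back 6 years to time 0:
PV = 10971.5283 * (1+0.03)^(-6)
= 10971.5283 * 0.837484
= 9188.4822


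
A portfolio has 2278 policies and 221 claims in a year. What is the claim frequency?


frequency = claims / policies
= 221 / 2278
= 0.097


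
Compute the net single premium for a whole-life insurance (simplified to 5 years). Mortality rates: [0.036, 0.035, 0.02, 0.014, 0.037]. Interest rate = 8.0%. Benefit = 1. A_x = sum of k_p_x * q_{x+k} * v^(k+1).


v = 0.925926
Year 0: k_p_x=1.0, q=0.036, term=0.033333
Year 1: k_p_x=0.964, q=0.035, term=0.028927
Year 2: k_p_x=0.93026, q=0.02, term=0.014769
Year 3: k_p_x=0.911655, q=0.014, term=0.009381
Year 4: k_p_x=0.898892, q=0.037, term=0.022636
A_x = 0.109


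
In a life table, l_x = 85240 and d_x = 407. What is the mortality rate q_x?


q_x = d_x / l_x
= 407 / 85240
= 0.0048


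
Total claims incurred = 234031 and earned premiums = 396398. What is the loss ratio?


Loss ratio = claims / premiums
= 234031 / 396398
= 0.5904


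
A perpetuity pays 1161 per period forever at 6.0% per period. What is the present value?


PV = PMT / i
= 1161 / 0.06
= 19350.0


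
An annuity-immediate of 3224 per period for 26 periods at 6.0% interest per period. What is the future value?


FV = PMT * ((1+i)^n - 1) / i
= 3224 * ((1.06)^26 - 1) / 0.06
= 3224 * (4.549383 - 1) / 0.06
= 190720.1779


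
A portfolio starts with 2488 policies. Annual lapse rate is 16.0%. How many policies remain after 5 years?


remaining = initial * (1 - lapse)^years
= 2488 * (1 - 0.16)^5
= 2488 * 0.418212
= 1040.5113


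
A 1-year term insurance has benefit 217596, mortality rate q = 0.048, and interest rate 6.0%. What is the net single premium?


NSP = benefit * q * v
v = 1/(1+i) = 0.943396
NSP = 217596 * 0.048 * 0.943396
= 9853.4038


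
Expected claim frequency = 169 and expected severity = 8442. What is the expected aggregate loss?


E[S] = E[N] * E[X]
= 169 * 8442
= 1.4267e+06


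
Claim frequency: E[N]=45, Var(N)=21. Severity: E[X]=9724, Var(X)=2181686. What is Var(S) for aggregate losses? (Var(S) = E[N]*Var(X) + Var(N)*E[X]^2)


Var(S) = E[N]*Var(X) + Var(N)*E[X]^2
= 45*2181686 + 21*9724^2
= 98175870 + 1985679696
= 2.0839e+09


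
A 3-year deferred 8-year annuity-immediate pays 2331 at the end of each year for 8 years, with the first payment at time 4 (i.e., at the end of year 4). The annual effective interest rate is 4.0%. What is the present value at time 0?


PV at time 3 of the 8-year annuity-immediate:
a_n = 2331 * (1-(1+0.04)^(-8))/0.04 = 15694.0283
Discount back 3 years to time 0:
PV = 15694.0283 * (1+0.04)^(-3)
= 15694.0283 * 0.888996
= 13951.934


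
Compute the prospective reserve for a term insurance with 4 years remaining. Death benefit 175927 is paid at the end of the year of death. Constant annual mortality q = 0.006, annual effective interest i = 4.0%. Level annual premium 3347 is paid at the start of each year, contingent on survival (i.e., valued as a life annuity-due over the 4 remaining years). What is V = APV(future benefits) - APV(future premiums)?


v = 1/(1+i) = 0.961538
APV(future benefits) per unit = sum_{k=0}^{3} k_p_x * q * v^(k+1) = 0.021591
APV(future benefits) = 175927 * 0.021591 = 3798.3529
Life annuity-due factor ä_{x:4} = sum_{k=0}^{3} k_p_x * v^k = 3.742354
APV(future premiums) = 3347 * 3.742354 = 12525.6598
V = 3798.3529 - 12525.6598
= -8727.307


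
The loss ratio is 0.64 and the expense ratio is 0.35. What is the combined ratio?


Combined ratio = loss ratio + expense ratio
= 0.64 + 0.35
= 0.99


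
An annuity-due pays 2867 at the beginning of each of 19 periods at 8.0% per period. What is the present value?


PV_due = PMT * (1-(1+i)^(-n))/i * (1+i)
PV_immediate = 27533.5189
PV_due = 27533.5189 * 1.08
= 29736.2004


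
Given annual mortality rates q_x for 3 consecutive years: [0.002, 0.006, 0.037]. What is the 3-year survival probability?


p_k = 1 - q_k for each year
Survival = product of (1 - q_k)
= 0.998 * 0.994 * 0.963
= 0.9553


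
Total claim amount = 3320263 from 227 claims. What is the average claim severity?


severity = total / number
= 3320263 / 227
= 14626.7093


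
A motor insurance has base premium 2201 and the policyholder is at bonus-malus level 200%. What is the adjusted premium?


adjusted = base * BM_level / 100
= 2201 * 200 / 100
= 2201 * 2.0
= 4402.0


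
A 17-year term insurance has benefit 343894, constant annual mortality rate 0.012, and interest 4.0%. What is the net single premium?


NSP = benefit * sum_{k=0}^{n-1} k_p_x * q * v^(k+1)
With constant q=0.012, v=0.961538
Sum = 0.13428
NSP = 343894 * 0.13428
= 46178.0597


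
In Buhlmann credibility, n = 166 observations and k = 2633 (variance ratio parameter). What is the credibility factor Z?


Z = n / (n + k)
= 166 / (166 + 2633)
= 166 / 2799
= 0.0593


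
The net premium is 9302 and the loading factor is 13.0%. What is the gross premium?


Gross = net * (1 + loading)
= 9302 * (1 + 0.13)
= 9302 * 1.13
= 10511.26


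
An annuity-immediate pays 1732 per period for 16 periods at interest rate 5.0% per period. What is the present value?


PV = PMT * (1 - (1+i)^(-n)) / i
= 1732 * (1 - (1+0.05)^(-16)) / 0.05
= 1732 * (1 - 0.458112) / 0.05
= 1732 * 10.83777
= 18771.0169


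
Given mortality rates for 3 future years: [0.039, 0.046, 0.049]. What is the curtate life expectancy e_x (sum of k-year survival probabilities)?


e_x = sum_{k=1}^{n} k_p_x
k_p_x values:
  1_p_x = 0.961
  2_p_x = 0.916794
  3_p_x = 0.871871
e_x = 2.7497


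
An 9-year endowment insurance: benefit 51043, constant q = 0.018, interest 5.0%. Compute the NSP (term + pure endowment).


Term component = 6115.3384
Pure endowment = 9_p_x * v^9 * benefit = 0.849187 * 0.644609 * 51043 = 27940.6104
NSP = 34055.9488


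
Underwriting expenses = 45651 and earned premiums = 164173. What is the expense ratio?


Expense ratio = expenses / premiums
= 45651 / 164173
= 0.2781


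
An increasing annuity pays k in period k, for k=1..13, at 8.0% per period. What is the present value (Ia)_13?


(Ia)_n = sum_{k=1}^{n} k * v^k, v = 1/(1+i)
v = 0.925926
Sum computed term by term:
(Ia)_13 = 46.9501


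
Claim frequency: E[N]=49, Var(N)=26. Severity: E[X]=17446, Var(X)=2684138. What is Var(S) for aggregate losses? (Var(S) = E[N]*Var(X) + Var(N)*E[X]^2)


Var(S) = E[N]*Var(X) + Var(N)*E[X]^2
= 49*2684138 + 26*17446^2
= 131522762 + 7913435816
= 8.0450e+09


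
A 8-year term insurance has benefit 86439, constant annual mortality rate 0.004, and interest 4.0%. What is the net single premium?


NSP = benefit * sum_{k=0}^{n-1} k_p_x * q * v^(k+1)
With constant q=0.004, v=0.961538
Sum = 0.026579
NSP = 86439 * 0.026579
= 2297.4475


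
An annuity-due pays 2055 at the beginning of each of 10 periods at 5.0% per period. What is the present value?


PV_due = PMT * (1-(1+i)^(-n))/i * (1+i)
PV_immediate = 15868.1653
PV_due = 15868.1653 * 1.05
= 16661.5735


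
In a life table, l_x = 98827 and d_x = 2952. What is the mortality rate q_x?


q_x = d_x / l_x
= 2952 / 98827
= 0.0299


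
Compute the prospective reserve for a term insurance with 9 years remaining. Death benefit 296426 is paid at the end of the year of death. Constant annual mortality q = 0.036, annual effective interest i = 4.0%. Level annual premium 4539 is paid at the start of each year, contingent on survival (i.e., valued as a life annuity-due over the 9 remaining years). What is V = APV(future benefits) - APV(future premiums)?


v = 1/(1+i) = 0.961538
APV(future benefits) per unit = sum_{k=0}^{8} k_p_x * q * v^(k+1) = 0.234418
APV(future benefits) = 296426 * 0.234418 = 69487.4613
Life annuity-due factor ä_{x:9} = sum_{k=0}^{8} k_p_x * v^k = 6.772063
APV(future premiums) = 4539 * 6.772063 = 30738.394
V = 69487.4613 - 30738.394
= 38749.0673


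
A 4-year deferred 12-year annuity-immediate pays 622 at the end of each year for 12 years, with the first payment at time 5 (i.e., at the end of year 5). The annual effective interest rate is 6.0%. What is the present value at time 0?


PV at time 4 of the 12-year annuity-immediate:
a_n = 622 * (1-(1+0.06)^(-12))/0.06 = 5214.7509
Discount back 4 years to time 0:
PV = 5214.7509 * (1+0.06)^(-4)
= 5214.7509 * 0.792094
= 4130.5712


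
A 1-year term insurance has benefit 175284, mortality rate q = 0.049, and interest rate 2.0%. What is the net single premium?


NSP = benefit * q * v
v = 1/(1+i) = 0.980392
NSP = 175284 * 0.049 * 0.980392
= 8420.5059


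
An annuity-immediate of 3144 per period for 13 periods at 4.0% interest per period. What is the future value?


FV = PMT * ((1+i)^n - 1) / i
= 3144 * ((1.04)^13 - 1) / 0.04
= 3144 * (1.665074 - 1) / 0.04
= 52274.7777


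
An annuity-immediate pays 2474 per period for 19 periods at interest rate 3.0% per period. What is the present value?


PV = PMT * (1 - (1+i)^(-n)) / i
= 2474 * (1 - (1+0.03)^(-19)) / 0.03
= 2474 * (1 - 0.570286) / 0.03
= 2474 * 14.323799
= 35437.079


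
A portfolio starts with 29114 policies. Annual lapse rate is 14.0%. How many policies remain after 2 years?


remaining = initial * (1 - lapse)^years
= 29114 * (1 - 0.14)^2
= 29114 * 0.7396
= 21532.7144


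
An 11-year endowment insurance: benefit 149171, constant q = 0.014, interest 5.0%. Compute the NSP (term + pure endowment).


Term component = 16293.2561
Pure endowment = 11_p_x * v^11 * benefit = 0.85634 * 0.584679 * 149171 = 74687.5435
NSP = 90980.7996


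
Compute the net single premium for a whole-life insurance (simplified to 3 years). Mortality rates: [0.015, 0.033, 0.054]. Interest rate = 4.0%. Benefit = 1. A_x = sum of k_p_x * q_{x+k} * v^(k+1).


v = 0.961538
Year 0: k_p_x=1.0, q=0.015, term=0.014423
Year 1: k_p_x=0.985, q=0.033, term=0.030053
Year 2: k_p_x=0.952495, q=0.054, term=0.045725
A_x = 0.0902


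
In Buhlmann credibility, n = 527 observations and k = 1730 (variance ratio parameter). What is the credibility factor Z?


Z = n / (n + k)
= 527 / (527 + 1730)
= 527 / 2257
= 0.2335


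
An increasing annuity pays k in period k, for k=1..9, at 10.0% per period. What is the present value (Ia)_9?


(Ia)_n = sum_{k=1}^{n} k * v^k, v = 1/(1+i)
v = 0.909091
Sum computed term by term:
(Ia)_9 = 25.1805


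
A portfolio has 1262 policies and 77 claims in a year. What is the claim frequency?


frequency = claims / policies
= 77 / 1262
= 0.061


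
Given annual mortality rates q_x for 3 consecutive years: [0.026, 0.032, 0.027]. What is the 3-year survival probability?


p_k = 1 - q_k for each year
Survival = product of (1 - q_k)
= 0.974 * 0.968 * 0.973
= 0.9174


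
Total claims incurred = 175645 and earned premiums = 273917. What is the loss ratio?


Loss ratio = claims / premiums
= 175645 / 273917
= 0.6412


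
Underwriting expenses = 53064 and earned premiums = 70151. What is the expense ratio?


Expense ratio = expenses / premiums
= 53064 / 70151
= 0.7564


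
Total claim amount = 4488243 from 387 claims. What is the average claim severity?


severity = total / number
= 4488243 / 387
= 11597.5271


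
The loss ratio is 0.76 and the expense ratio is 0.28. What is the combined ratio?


Combined ratio = loss ratio + expense ratio
= 0.76 + 0.28
= 1.04


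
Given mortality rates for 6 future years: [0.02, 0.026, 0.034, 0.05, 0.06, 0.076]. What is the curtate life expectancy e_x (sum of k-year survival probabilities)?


e_x = sum_{k=1}^{n} k_p_x
k_p_x values:
  1_p_x = 0.98
  2_p_x = 0.95452
  3_p_x = 0.922066
  4_p_x = 0.875963
  5_p_x = 0.823405
  6_p_x = 0.760826
e_x = 5.3168


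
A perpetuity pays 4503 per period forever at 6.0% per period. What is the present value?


PV = PMT / i
= 4503 / 0.06
= 75050.0


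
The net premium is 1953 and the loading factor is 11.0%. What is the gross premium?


Gross = net * (1 + loading)
= 1953 * (1 + 0.11)
= 1953 * 1.11
= 2167.83


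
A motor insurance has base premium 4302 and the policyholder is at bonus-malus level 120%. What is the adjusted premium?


adjusted = base * BM_level / 100
= 4302 * 120 / 100
= 4302 * 1.2
= 5162.4


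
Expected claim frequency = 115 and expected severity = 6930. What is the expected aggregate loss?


E[S] = E[N] * E[X]
= 115 * 6930
= 796950


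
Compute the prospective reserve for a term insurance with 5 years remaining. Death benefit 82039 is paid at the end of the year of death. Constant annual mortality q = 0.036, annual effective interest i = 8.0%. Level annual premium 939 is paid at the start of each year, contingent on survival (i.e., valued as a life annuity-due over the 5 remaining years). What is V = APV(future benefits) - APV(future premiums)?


v = 1/(1+i) = 0.925926
APV(future benefits) per unit = sum_{k=0}^{4} k_p_x * q * v^(k+1) = 0.134508
APV(future benefits) = 82039 * 0.134508 = 11034.8665
Life annuity-due factor ä_{x:5} = sum_{k=0}^{4} k_p_x * v^k = 4.035227
APV(future premiums) = 939 * 4.035227 = 3789.0782
V = 11034.8665 - 3789.0782
= 7245.7882


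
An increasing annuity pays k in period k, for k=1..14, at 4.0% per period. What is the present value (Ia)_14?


(Ia)_n = sum_{k=1}^{n} k * v^k, v = 1/(1+i)
v = 0.961538
Sum computed term by term:
(Ia)_14 = 72.5249


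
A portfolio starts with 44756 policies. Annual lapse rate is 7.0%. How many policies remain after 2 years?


remaining = initial * (1 - lapse)^years
= 44756 * (1 - 0.07)^2
= 44756 * 0.8649
= 38709.4644


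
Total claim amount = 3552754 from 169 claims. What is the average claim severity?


severity = total / number
= 3552754 / 169
= 21022.213


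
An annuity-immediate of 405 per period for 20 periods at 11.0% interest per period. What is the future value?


FV = PMT * ((1+i)^n - 1) / i
= 405 * ((1.11)^20 - 1) / 0.11
= 405 * (8.062312 - 1) / 0.11
= 26002.147


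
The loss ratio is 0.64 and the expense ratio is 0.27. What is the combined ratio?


Combined ratio = loss ratio + expense ratio
= 0.64 + 0.27
= 0.91


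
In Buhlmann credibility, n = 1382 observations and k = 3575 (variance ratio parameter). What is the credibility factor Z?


Z = n / (n + k)
= 1382 / (1382 + 3575)
= 1382 / 4957
= 0.2788


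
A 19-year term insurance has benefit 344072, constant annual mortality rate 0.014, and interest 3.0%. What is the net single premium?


NSP = benefit * sum_{k=0}^{n-1} k_p_x * q * v^(k+1)
With constant q=0.014, v=0.970874
Sum = 0.179369
NSP = 344072 * 0.179369
= 61715.8613


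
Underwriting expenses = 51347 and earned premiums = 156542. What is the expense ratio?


Expense ratio = expenses / premiums
= 51347 / 156542
= 0.328


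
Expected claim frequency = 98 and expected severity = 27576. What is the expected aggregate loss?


E[S] = E[N] * E[X]
= 98 * 27576
= 2.7024e+06


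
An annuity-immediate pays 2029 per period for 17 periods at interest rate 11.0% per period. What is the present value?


PV = PMT * (1 - (1+i)^(-n)) / i
= 2029 * (1 - (1+0.11)^(-17)) / 0.11
= 2029 * (1 - 0.169633) / 0.11
= 2029 * 7.548794
= 15316.5038


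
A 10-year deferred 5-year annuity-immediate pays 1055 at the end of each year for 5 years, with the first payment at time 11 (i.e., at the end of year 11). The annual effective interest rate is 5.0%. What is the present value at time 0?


PV at time 10 of the 5-year annuity-immediate:
a_n = 1055 * (1-(1+0.05)^(-5))/0.05 = 4567.5979
Discount back 10 years to time 0:
PV = 4567.5979 * (1+0.05)^(-10)
= 4567.5979 * 0.613913
= 2804.1089


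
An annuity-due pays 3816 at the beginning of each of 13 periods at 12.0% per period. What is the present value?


PV_due = PMT * (1-(1+i)^(-n))/i * (1+i)
PV_immediate = 24512.2608
PV_due = 24512.2608 * 1.12
= 27453.732


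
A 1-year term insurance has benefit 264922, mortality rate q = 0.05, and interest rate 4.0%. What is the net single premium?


NSP = benefit * q * v
v = 1/(1+i) = 0.961538
NSP = 264922 * 0.05 * 0.961538
= 12736.6346


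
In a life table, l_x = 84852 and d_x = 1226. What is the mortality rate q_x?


q_x = d_x / l_x
= 1226 / 84852
= 0.0144


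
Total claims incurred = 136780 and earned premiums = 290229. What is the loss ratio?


Loss ratio = claims / premiums
= 136780 / 290229
= 0.4713


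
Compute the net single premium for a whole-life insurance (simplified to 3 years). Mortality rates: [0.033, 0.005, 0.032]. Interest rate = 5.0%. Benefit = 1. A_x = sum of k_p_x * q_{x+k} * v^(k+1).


v = 0.952381
Year 0: k_p_x=1.0, q=0.033, term=0.031429
Year 1: k_p_x=0.967, q=0.005, term=0.004385
Year 2: k_p_x=0.962165, q=0.032, term=0.026597
A_x = 0.0624


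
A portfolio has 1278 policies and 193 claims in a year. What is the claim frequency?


frequency = claims / policies
= 193 / 1278
= 0.151


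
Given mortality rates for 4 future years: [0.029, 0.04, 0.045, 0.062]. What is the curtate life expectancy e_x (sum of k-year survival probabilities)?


e_x = sum_{k=1}^{n} k_p_x
k_p_x values:
  1_p_x = 0.971
  2_p_x = 0.93216
  3_p_x = 0.890213
  4_p_x = 0.83502
e_x = 3.6284


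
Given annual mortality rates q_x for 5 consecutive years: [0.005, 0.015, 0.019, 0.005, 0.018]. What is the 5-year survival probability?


p_k = 1 - q_k for each year
Survival = product of (1 - q_k)
= 0.995 * 0.985 * 0.981 * 0.995 * 0.982
= 0.9394


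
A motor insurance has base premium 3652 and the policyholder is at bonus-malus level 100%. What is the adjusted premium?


adjusted = base * BM_level / 100
= 3652 * 100 / 100
= 3652 * 1.0
= 3652.0


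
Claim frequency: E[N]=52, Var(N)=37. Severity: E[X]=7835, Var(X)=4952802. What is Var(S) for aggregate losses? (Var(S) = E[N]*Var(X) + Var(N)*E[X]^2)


Var(S) = E[N]*Var(X) + Var(N)*E[X]^2
= 52*4952802 + 37*7835^2
= 257545704 + 2271327325
= 2.5289e+09


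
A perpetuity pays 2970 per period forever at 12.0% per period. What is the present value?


PV = PMT / i
= 2970 / 0.12
= 24750.0


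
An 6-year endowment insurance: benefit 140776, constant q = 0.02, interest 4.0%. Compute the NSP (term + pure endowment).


Term component = 14073.1843
Pure endowment = 6_p_x * v^6 * benefit = 0.885842 * 0.790315 * 140776 = 98556.4472
NSP = 112629.6315


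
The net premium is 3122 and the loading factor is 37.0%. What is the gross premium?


Gross = net * (1 + loading)
= 3122 * (1 + 0.37)
= 3122 * 1.37
= 4277.14


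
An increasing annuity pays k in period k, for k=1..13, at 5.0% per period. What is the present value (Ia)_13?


(Ia)_n = sum_{k=1}^{n} k * v^k, v = 1/(1+i)
v = 0.952381
Sum computed term by term:
(Ia)_13 = 59.3815


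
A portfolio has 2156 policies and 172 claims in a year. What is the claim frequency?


frequency = claims / policies
= 172 / 2156
= 0.0798


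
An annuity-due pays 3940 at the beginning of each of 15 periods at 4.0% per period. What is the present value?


PV_due = PMT * (1-(1+i)^(-n))/i * (1+i)
PV_immediate = 43806.4465
PV_due = 43806.4465 * 1.04
= 45558.7043


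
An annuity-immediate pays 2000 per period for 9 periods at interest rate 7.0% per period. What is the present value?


PV = PMT * (1 - (1+i)^(-n)) / i
= 2000 * (1 - (1+0.07)^(-9)) / 0.07
= 2000 * (1 - 0.543934) / 0.07
= 2000 * 6.515232
= 13030.4645


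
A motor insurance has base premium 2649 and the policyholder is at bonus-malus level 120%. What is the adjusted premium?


adjusted = base * BM_level / 100
= 2649 * 120 / 100
= 2649 * 1.2
= 3178.8


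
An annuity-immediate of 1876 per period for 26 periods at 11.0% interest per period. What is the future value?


FV = PMT * ((1+i)^n - 1) / i
= 1876 * ((1.11)^26 - 1) / 0.11
= 1876 * (15.079865 - 1) / 0.11
= 240125.6946


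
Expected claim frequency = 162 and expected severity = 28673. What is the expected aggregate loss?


E[S] = E[N] * E[X]
= 162 * 28673
= 4.6450e+06


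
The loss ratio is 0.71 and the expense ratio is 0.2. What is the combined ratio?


Combined ratio = loss ratio + expense ratio
= 0.71 + 0.2
= 0.91


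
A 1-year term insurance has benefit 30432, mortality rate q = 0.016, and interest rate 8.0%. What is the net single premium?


NSP = benefit * q * v
v = 1/(1+i) = 0.925926
NSP = 30432 * 0.016 * 0.925926
= 450.8444


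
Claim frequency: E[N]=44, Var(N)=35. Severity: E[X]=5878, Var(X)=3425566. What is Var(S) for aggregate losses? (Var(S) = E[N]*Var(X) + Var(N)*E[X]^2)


Var(S) = E[N]*Var(X) + Var(N)*E[X]^2
= 44*3425566 + 35*5878^2
= 150724904 + 1209280940
= 1.3600e+09


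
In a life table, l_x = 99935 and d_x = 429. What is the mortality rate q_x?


q_x = d_x / l_x
= 429 / 99935
= 0.0043


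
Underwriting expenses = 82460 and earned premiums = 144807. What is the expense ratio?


Expense ratio = expenses / premiums
= 82460 / 144807
= 0.5694


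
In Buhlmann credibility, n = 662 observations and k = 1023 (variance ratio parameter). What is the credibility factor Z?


Z = n / (n + k)
= 662 / (662 + 1023)
= 662 / 1685
= 0.3929


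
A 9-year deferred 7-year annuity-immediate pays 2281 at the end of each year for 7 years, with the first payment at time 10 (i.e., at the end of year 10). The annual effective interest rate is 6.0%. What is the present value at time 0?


PV at time 9 of the 7-year annuity-immediate:
a_n = 2281 * (1-(1+0.06)^(-7))/0.06 = 12733.4121
Discount back 9 years to time 0:
PV = 12733.4121 * (1+0.06)^(-9)
= 12733.4121 * 0.591898
= 7536.887


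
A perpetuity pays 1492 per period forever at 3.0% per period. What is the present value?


PV = PMT / i
= 1492 / 0.03
= 49733.3333


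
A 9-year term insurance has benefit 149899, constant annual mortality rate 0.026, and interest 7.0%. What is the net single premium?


NSP = benefit * sum_{k=0}^{n-1} k_p_x * q * v^(k+1)
With constant q=0.026, v=0.934579
Sum = 0.154614
NSP = 149899 * 0.154614
= 23176.47


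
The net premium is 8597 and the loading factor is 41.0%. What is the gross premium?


Gross = net * (1 + loading)
= 8597 * (1 + 0.41)
= 8597 * 1.41
= 12121.77


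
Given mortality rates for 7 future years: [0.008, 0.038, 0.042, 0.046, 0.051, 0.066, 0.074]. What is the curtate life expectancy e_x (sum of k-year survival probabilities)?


e_x = sum_{k=1}^{n} k_p_x
k_p_x values:
  1_p_x = 0.992
  2_p_x = 0.954304
  3_p_x = 0.914223
  4_p_x = 0.872169
  5_p_x = 0.827688
  6_p_x = 0.773061
  7_p_x = 0.715854
e_x = 6.0493


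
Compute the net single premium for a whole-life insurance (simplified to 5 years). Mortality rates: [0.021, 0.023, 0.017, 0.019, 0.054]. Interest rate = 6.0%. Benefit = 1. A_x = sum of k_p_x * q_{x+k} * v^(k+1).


v = 0.943396
Year 0: k_p_x=1.0, q=0.021, term=0.019811
Year 1: k_p_x=0.979, q=0.023, term=0.02004
Year 2: k_p_x=0.956483, q=0.017, term=0.013652
Year 3: k_p_x=0.940223, q=0.019, term=0.01415
Year 4: k_p_x=0.922359, q=0.054, term=0.037219
A_x = 0.1049


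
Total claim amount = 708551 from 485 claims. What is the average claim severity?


severity = total / number
= 708551 / 485
= 1460.9299


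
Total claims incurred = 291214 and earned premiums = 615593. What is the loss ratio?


Loss ratio = claims / premiums
= 291214 / 615593
= 0.4731


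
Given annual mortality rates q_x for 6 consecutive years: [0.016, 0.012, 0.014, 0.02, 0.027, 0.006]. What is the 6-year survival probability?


p_k = 1 - q_k for each year
Survival = product of (1 - q_k)
= 0.984 * 0.988 * 0.986 * 0.98 * 0.973 * 0.994
= 0.9086


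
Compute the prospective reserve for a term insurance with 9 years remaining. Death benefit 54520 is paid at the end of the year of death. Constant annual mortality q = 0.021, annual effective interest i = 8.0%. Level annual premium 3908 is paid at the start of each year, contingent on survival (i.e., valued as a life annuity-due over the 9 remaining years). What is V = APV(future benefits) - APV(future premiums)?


v = 1/(1+i) = 0.925926
APV(future benefits) per unit = sum_{k=0}^{8} k_p_x * q * v^(k+1) = 0.121994
APV(future benefits) = 54520 * 0.121994 = 6651.1156
Life annuity-due factor ä_{x:9} = sum_{k=0}^{8} k_p_x * v^k = 6.27398
APV(future premiums) = 3908 * 6.27398 = 24518.7126
V = 6651.1156 - 24518.7126
= -17867.5971


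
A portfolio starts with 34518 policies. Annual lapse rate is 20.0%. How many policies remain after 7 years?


remaining = initial * (1 - lapse)^years
= 34518 * (1 - 0.2)^7
= 34518 * 0.209715
= 7238.9493


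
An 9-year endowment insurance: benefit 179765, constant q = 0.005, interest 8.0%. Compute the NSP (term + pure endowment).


Term component = 5517.9102
Pure endowment = 9_p_x * v^9 * benefit = 0.95589 * 0.500249 * 179765 = 85960.5264
NSP = 91478.4366


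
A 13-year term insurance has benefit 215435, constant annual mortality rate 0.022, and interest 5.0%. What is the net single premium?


NSP = benefit * sum_{k=0}^{n-1} k_p_x * q * v^(k+1)
With constant q=0.022, v=0.952381
Sum = 0.184207
NSP = 215435 * 0.184207
= 39684.6472


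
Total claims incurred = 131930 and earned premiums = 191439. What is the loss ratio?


Loss ratio = claims / premiums
= 131930 / 191439
= 0.6891


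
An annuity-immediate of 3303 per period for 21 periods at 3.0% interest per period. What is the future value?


FV = PMT * ((1+i)^n - 1) / i
= 3303 * ((1.03)^21 - 1) / 0.03
= 3303 * (1.860295 - 1) / 0.03
= 94718.4323


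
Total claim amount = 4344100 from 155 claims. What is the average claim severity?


severity = total / number
= 4344100 / 155
= 28026.4516


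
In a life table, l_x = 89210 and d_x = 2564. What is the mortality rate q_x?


q_x = d_x / l_x
= 2564 / 89210
= 0.0287


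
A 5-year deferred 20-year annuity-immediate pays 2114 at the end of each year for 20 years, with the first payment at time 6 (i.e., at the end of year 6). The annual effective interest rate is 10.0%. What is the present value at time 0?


PV at time 5 of the 20-year annuity-immediate:
a_n = 2114 * (1-(1+0.1)^(-20))/0.1 = 17997.6737
Discount back 5 years to time 0:
PV = 17997.6737 * (1+0.1)^(-5)
= 17997.6737 * 0.620921
= 11175.1394


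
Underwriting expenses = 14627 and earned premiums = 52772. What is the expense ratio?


Expense ratio = expenses / premiums
= 14627 / 52772
= 0.2772


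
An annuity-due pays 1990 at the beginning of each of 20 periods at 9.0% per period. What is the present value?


PV_due = PMT * (1-(1+i)^(-n))/i * (1+i)
PV_immediate = 18165.8059
PV_due = 18165.8059 * 1.09
= 19800.7284


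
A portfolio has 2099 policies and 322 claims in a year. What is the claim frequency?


frequency = claims / policies
= 322 / 2099
= 0.1534


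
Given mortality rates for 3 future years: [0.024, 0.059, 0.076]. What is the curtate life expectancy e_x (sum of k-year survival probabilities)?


e_x = sum_{k=1}^{n} k_p_x
k_p_x values:
  1_p_x = 0.976
  2_p_x = 0.918416
  3_p_x = 0.848616
e_x = 2.743


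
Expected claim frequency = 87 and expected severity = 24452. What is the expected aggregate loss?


E[S] = E[N] * E[X]
= 87 * 24452
= 2.1273e+06


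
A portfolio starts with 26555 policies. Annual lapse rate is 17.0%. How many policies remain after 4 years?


remaining = initial * (1 - lapse)^years
= 26555 * (1 - 0.17)^4
= 26555 * 0.474583
= 12602.5571


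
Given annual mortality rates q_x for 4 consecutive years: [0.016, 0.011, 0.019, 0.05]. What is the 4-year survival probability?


p_k = 1 - q_k for each year
Survival = product of (1 - q_k)
= 0.984 * 0.989 * 0.981 * 0.95
= 0.907


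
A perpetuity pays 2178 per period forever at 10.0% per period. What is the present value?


PV = PMT / i
= 2178 / 0.1
= 21780.0


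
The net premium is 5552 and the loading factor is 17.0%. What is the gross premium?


Gross = net * (1 + loading)
= 5552 * (1 + 0.17)
= 5552 * 1.17
= 6495.84


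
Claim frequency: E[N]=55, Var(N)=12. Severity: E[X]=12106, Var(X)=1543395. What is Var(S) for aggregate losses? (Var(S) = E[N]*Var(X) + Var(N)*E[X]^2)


Var(S) = E[N]*Var(X) + Var(N)*E[X]^2
= 55*1543395 + 12*12106^2
= 84886725 + 1758662832
= 1.8435e+09


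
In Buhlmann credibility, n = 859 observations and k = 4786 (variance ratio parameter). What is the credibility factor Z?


Z = n / (n + k)
= 859 / (859 + 4786)
= 859 / 5645
= 0.1522


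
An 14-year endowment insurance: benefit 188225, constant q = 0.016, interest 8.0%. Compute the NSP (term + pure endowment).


Term component = 22849.1605
Pure endowment = 14_p_x * v^14 * benefit = 0.797869 * 0.340461 * 188225 = 51130.037
NSP = 73979.1975


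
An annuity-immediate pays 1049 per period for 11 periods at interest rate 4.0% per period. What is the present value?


PV = PMT * (1 - (1+i)^(-n)) / i
= 1049 * (1 - (1+0.04)^(-11)) / 0.04
= 1049 * (1 - 0.649581) / 0.04
= 1049 * 8.760477
= 9189.7401


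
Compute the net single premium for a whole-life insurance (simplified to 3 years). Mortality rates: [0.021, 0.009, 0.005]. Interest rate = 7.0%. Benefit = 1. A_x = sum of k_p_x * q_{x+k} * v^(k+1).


v = 0.934579
Year 0: k_p_x=1.0, q=0.021, term=0.019626
Year 1: k_p_x=0.979, q=0.009, term=0.007696
Year 2: k_p_x=0.970189, q=0.005, term=0.00396
A_x = 0.0313


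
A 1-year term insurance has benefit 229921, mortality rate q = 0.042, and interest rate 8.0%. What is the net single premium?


NSP = benefit * q * v
v = 1/(1+i) = 0.925926
NSP = 229921 * 0.042 * 0.925926
= 8941.3722


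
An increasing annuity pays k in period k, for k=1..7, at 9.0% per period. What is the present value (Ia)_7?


(Ia)_n = sum_{k=1}^{n} k * v^k, v = 1/(1+i)
v = 0.917431
Sum computed term by term:
(Ia)_7 = 18.4075


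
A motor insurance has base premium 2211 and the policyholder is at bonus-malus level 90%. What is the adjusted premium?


adjusted = base * BM_level / 100
= 2211 * 90 / 100
= 2211 * 0.9
= 1989.9


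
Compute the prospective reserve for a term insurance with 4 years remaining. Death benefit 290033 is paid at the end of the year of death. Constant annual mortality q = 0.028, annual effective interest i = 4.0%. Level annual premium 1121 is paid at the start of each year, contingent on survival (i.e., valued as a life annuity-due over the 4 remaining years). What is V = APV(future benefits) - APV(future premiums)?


v = 1/(1+i) = 0.961538
APV(future benefits) per unit = sum_{k=0}^{3} k_p_x * q * v^(k+1) = 0.097583
APV(future benefits) = 290033 * 0.097583 = 28302.3054
Life annuity-due factor ä_{x:4} = sum_{k=0}^{3} k_p_x * v^k = 3.624513
APV(future premiums) = 1121 * 3.624513 = 4063.0795
V = 28302.3054 - 4063.0795
= 24239.2259


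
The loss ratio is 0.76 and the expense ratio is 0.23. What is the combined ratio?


Combined ratio = loss ratio + expense ratio
= 0.76 + 0.23
= 0.99


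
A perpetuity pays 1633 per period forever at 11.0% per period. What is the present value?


PV = PMT / i
= 1633 / 0.11
= 14845.4545


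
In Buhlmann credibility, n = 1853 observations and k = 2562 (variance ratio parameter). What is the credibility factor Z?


Z = n / (n + k)
= 1853 / (1853 + 2562)
= 1853 / 4415
= 0.4197


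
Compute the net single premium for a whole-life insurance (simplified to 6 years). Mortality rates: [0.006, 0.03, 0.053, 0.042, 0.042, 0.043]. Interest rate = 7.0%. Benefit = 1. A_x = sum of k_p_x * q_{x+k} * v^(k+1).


v = 0.934579
Year 0: k_p_x=1.0, q=0.006, term=0.005607
Year 1: k_p_x=0.994, q=0.03, term=0.026046
Year 2: k_p_x=0.96418, q=0.053, term=0.041714
Year 3: k_p_x=0.913078, q=0.042, term=0.029256
Year 4: k_p_x=0.874729, q=0.042, term=0.026194
Year 5: k_p_x=0.837991, q=0.043, term=0.024011
A_x = 0.1528


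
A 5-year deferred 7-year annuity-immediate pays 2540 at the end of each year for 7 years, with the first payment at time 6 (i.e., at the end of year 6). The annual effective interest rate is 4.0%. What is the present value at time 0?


PV at time 5 of the 7-year annuity-immediate:
a_n = 2540 * (1-(1+0.04)^(-7))/0.04 = 15245.2189
Discount back 5 years to time 0:
PV = 15245.2189 * (1+0.04)^(-5)
= 15245.2189 * 0.821927
= 12530.4586


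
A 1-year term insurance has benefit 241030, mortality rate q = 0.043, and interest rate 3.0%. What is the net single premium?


NSP = benefit * q * v
v = 1/(1+i) = 0.970874
NSP = 241030 * 0.043 * 0.970874
= 10062.4175


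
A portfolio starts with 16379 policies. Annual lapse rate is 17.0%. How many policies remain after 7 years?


remaining = initial * (1 - lapse)^years
= 16379 * (1 - 0.17)^7
= 16379 * 0.271361
= 4444.6138


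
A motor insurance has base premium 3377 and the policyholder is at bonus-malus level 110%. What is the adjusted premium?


adjusted = base * BM_level / 100
= 3377 * 110 / 100
= 3377 * 1.1
= 3714.7


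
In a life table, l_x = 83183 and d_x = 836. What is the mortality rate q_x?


q_x = d_x / l_x
= 836 / 83183
= 0.0101


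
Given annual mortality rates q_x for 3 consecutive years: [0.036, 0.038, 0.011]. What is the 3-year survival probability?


p_k = 1 - q_k for each year
Survival = product of (1 - q_k)
= 0.964 * 0.962 * 0.989
= 0.9172


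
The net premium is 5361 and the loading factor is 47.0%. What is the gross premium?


Gross = net * (1 + loading)
= 5361 * (1 + 0.47)
= 5361 * 1.47
= 7880.67


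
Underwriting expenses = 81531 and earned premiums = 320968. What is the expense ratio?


Expense ratio = expenses / premiums
= 81531 / 320968
= 0.254


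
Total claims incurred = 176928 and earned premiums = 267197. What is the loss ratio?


Loss ratio = claims / premiums
= 176928 / 267197
= 0.6622


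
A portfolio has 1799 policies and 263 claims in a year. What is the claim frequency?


frequency = claims / policies
= 263 / 1799
= 0.1462


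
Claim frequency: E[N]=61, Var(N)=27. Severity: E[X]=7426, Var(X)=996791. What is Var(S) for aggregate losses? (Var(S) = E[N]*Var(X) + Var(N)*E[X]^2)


Var(S) = E[N]*Var(X) + Var(N)*E[X]^2
= 61*996791 + 27*7426^2
= 60804251 + 1488927852
= 1.5497e+09


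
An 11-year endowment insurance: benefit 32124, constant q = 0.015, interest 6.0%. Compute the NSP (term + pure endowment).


Term component = 3558.6849
Pure endowment = 11_p_x * v^11 * benefit = 0.846834 * 0.526788 * 32124 = 14330.5756
NSP = 17889.2605


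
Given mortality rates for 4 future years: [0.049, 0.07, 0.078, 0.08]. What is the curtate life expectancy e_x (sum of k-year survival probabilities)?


e_x = sum_{k=1}^{n} k_p_x
k_p_x values:
  1_p_x = 0.951
  2_p_x = 0.88443
  3_p_x = 0.815444
  4_p_x = 0.750209
e_x = 3.4011


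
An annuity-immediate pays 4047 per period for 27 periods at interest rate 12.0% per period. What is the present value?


PV = PMT * (1 - (1+i)^(-n)) / i
= 4047 * (1 - (1+0.12)^(-27)) / 0.12
= 4047 * (1 - 0.046894) / 0.12
= 4047 * 7.942554
= 32143.514


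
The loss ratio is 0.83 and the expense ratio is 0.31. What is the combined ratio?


Combined ratio = loss ratio + expense ratio
= 0.83 + 0.31
= 1.14


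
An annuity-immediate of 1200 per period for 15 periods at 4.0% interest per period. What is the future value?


FV = PMT * ((1+i)^n - 1) / i
= 1200 * ((1.04)^15 - 1) / 0.04
= 1200 * (1.800944 - 1) / 0.04
= 24028.3052


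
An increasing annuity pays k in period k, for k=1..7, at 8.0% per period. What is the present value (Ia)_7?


(Ia)_n = sum_{k=1}^{n} k * v^k, v = 1/(1+i)
v = 0.925926
Sum computed term by term:
(Ia)_7 = 19.2306


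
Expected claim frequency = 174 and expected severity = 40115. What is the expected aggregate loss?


E[S] = E[N] * E[X]
= 174 * 40115
= 6.9800e+06


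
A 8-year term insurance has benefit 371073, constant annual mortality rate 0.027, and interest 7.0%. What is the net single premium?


NSP = benefit * sum_{k=0}^{n-1} k_p_x * q * v^(k+1)
With constant q=0.027, v=0.934579
Sum = 0.148206
NSP = 371073 * 0.148206
= 54995.3941


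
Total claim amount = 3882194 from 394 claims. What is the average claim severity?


severity = total / number
= 3882194 / 394
= 9853.2843


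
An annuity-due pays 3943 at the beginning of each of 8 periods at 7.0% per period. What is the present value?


PV_due = PMT * (1-(1+i)^(-n))/i * (1+i)
PV_immediate = 23544.83
PV_due = 23544.83 * 1.07
= 25192.9681


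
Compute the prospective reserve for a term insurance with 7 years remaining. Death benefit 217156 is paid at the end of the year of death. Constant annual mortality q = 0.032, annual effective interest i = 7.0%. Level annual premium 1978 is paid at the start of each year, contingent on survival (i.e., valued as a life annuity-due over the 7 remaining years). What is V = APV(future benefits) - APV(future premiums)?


v = 1/(1+i) = 0.934579
APV(future benefits) per unit = sum_{k=0}^{6} k_p_x * q * v^(k+1) = 0.158132
APV(future benefits) = 217156 * 0.158132 = 34339.3561
Life annuity-due factor ä_{x:7} = sum_{k=0}^{6} k_p_x * v^k = 5.287545
APV(future premiums) = 1978 * 5.287545 = 10458.7649
V = 34339.3561 - 10458.7649
= 23880.5912


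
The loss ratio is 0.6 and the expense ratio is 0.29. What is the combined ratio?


Combined ratio = loss ratio + expense ratio
= 0.6 + 0.29
= 0.89


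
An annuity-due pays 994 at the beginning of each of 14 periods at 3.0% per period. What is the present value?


PV_due = PMT * (1-(1+i)^(-n))/i * (1+i)
PV_immediate = 11228.2967
PV_due = 11228.2967 * 1.03
= 11565.1456


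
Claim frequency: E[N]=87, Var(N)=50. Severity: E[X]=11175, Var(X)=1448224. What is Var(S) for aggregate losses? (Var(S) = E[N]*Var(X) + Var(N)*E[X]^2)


Var(S) = E[N]*Var(X) + Var(N)*E[X]^2
= 87*1448224 + 50*11175^2
= 125995488 + 6244031250
= 6.3700e+09


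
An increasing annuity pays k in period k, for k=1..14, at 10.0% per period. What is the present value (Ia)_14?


(Ia)_n = sum_{k=1}^{n} k * v^k, v = 1/(1+i)
v = 0.909091
Sum computed term by term:
(Ia)_14 = 44.1672


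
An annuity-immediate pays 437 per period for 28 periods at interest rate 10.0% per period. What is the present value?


PV = PMT * (1 - (1+i)^(-n)) / i
= 437 * (1 - (1+0.1)^(-28)) / 0.1
= 437 * (1 - 0.069343) / 0.1
= 437 * 9.306567
= 4066.9696


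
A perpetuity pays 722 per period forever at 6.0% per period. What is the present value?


PV = PMT / i
= 722 / 0.06
= 12033.3333


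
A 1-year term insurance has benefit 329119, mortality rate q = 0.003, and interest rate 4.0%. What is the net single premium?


NSP = benefit * q * v
v = 1/(1+i) = 0.961538
NSP = 329119 * 0.003 * 0.961538
= 949.3817


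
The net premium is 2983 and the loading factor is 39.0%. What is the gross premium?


Gross = net * (1 + loading)
= 2983 * (1 + 0.39)
= 2983 * 1.39
= 4146.37


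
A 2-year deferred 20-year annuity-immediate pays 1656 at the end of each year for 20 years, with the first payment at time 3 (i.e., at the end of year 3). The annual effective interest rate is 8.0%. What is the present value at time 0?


PV at time 2 of the 20-year annuity-immediate:
a_n = 1656 * (1-(1+0.08)^(-20))/0.08 = 16258.8521
Discount back 2 years to time 0:
PV = 16258.8521 * (1+0.08)^(-2)
= 16258.8521 * 0.857339
= 13939.3451


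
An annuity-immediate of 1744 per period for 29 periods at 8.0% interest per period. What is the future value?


FV = PMT * ((1+i)^n - 1) / i
= 1744 * ((1.08)^29 - 1) / 0.08
= 1744 * (9.317275 - 1) / 0.08
= 181316.5928
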